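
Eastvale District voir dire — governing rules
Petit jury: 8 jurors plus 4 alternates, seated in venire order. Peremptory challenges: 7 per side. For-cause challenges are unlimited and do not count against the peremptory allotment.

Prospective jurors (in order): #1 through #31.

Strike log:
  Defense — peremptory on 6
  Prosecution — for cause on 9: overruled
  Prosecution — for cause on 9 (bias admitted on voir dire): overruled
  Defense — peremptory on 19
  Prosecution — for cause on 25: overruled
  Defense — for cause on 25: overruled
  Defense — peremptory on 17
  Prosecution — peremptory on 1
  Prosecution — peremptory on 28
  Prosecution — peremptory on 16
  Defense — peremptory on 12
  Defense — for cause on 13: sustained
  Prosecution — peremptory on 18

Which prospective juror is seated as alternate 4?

Removed: #1, #6, #12, #13, #16, #17, #18, #19, #28. (#9, #25 stay — for-cause denied.)
Seating in order: seats 1–8 → #2, #3, #4, #5, #7, #8, #9, #10; alternates → #11, #14, #15, #20.
So alternate 4 is #20.

20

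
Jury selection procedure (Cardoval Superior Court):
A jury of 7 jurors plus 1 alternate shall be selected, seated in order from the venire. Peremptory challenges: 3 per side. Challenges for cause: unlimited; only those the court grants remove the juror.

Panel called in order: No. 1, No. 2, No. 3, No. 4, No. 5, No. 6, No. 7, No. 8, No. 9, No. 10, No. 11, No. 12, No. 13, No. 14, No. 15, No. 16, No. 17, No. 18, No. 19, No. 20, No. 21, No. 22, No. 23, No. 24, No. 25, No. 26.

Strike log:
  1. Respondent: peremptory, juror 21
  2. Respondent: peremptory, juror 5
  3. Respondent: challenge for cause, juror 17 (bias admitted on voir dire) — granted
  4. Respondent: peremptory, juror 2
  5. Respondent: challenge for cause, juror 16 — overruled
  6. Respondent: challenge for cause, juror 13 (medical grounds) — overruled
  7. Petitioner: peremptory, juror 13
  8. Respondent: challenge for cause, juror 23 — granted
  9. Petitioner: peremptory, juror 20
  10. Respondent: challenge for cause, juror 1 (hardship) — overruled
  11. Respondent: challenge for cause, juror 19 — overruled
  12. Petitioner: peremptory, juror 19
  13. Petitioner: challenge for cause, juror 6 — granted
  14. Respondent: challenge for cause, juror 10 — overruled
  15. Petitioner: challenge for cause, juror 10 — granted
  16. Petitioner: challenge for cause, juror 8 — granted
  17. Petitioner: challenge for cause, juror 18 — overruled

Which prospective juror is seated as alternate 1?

14

Removed: #2, #5, #6, #8, #10, #13, #17, #19, #20, #21, #23. (#1, #16, #18 stay — for-cause denied.)
Filling seats in venire order through position 8: #1, #3, #4, #7, #9, #11, #12, #14.
So alternate 1 is #14.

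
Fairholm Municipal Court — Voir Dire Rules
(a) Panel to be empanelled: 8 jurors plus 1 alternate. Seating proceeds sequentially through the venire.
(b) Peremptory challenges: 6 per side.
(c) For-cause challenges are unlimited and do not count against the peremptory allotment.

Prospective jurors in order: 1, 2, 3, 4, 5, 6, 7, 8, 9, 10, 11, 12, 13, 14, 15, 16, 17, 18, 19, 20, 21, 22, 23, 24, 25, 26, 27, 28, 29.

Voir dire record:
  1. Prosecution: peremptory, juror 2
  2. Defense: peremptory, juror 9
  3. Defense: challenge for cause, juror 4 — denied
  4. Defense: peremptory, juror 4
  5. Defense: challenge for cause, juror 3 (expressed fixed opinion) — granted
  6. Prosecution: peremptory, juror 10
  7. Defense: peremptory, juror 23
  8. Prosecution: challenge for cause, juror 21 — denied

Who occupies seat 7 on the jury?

12

Removed: #2, #3, #4, #9, #10, #23. (#21 stays — for-cause denied.)
Filling seats in venire order through position 7: #1, #5, #6, #7, #8, #11, #12.
So seat 7 is #12.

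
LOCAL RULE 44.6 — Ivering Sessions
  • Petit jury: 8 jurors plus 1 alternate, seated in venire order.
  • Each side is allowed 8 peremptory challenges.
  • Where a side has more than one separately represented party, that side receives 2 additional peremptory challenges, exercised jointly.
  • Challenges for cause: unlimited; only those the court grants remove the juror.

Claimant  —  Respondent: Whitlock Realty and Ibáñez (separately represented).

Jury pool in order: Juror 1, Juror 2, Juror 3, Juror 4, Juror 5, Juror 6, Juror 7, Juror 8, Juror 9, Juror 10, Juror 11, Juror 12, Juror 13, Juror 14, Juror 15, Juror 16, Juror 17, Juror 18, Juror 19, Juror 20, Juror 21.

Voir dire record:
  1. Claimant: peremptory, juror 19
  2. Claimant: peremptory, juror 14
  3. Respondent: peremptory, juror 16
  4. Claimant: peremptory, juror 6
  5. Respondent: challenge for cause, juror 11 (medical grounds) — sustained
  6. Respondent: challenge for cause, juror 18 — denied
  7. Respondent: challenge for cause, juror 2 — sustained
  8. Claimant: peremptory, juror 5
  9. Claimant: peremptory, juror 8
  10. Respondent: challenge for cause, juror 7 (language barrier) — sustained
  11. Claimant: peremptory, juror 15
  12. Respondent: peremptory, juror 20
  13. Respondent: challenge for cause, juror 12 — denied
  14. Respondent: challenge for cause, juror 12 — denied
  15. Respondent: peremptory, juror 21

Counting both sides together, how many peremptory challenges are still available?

9

Claimant allotment: 8. Respondent allotment: 8 base + 2 multi-party = 10.
Claimant peremptories used: #19, #14, #6, #5, #8, #15 — 6.
Respondent peremptories used: #16, #20, #21 — 3 (for-cause on #11, #18, #2, #7, #12, #12 don't count).
Remaining: (8 − 6) + (10 − 3) = 9.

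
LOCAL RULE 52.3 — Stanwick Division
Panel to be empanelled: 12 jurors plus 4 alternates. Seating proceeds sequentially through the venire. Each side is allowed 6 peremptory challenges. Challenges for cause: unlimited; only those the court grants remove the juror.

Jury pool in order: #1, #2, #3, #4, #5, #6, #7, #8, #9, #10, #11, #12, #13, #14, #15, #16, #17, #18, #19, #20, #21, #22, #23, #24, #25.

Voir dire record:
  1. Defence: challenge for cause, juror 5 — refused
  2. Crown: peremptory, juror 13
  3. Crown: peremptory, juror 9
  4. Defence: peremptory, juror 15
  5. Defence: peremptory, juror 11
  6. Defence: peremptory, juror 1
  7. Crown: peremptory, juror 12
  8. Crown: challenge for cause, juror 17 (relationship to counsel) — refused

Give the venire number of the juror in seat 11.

Removed: #1, #9, #11, #12, #13, #15. (#5, #17 stay — for-cause denied.)
Filling seats in venire order through position 11: #2, #3, #4, #5, #6, #7, #8, #10, #14, #16, #17.
So seat 11 is #17.

17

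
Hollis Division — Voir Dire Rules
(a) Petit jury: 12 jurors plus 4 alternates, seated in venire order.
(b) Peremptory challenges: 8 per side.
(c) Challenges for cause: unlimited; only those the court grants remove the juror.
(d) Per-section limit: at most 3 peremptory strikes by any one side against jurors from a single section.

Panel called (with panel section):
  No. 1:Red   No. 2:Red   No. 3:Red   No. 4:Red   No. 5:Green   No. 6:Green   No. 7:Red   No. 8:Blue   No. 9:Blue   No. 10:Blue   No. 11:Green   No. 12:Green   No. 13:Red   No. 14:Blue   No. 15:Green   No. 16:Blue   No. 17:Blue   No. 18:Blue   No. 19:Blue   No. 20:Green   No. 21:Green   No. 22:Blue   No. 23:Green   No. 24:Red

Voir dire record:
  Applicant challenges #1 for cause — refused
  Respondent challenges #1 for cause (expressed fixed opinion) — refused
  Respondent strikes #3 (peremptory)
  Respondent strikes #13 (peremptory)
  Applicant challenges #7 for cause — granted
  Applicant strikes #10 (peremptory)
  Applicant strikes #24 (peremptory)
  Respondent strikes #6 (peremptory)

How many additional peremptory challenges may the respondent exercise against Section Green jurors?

Respondent peremptories so far: #3, #13, #6 — 3 of 8 used, 5 left overall.
Against Section Green: #6 — 1 used; per-section cap 3 leaves 2.
Binding limit: min(5, 2) = 2.

2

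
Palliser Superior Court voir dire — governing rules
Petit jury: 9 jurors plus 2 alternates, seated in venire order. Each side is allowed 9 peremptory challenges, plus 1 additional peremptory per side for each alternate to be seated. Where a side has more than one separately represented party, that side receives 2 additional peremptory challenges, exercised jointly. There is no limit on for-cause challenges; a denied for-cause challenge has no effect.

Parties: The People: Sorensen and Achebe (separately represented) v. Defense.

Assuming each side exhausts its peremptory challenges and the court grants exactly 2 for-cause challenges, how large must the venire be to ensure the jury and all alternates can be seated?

Seats to fill: 9 + 2 alternates = 11.
Peremptories — The People: 9 + 1×2 + 2 = 13; Defense: 9 + 1×2 = 11; total 24.
For-cause removals: 2.
Minimum venire: 11 + 24 + 2 = 37.

37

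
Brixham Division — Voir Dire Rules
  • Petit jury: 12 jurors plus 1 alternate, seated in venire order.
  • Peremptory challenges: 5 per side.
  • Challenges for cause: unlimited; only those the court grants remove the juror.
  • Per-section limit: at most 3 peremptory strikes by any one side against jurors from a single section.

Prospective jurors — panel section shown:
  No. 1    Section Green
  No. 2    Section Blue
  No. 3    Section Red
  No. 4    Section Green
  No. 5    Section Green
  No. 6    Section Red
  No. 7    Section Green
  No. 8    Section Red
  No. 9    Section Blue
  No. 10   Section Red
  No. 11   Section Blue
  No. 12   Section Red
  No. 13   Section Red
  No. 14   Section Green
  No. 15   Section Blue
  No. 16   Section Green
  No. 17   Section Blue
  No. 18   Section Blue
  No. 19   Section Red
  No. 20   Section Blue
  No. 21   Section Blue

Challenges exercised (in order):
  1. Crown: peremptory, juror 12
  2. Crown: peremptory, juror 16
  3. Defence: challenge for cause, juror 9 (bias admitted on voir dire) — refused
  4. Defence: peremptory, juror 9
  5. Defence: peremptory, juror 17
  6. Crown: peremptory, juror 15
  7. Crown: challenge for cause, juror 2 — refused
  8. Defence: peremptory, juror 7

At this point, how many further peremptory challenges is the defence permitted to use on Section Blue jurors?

1

Defence peremptories so far: #9, #17, #7 — 3 of 5 used, 2 left overall.
Against Section Blue: #9, #17 — 2 used; per-section cap 3 leaves 1.
Binding limit: min(2, 1) = 1.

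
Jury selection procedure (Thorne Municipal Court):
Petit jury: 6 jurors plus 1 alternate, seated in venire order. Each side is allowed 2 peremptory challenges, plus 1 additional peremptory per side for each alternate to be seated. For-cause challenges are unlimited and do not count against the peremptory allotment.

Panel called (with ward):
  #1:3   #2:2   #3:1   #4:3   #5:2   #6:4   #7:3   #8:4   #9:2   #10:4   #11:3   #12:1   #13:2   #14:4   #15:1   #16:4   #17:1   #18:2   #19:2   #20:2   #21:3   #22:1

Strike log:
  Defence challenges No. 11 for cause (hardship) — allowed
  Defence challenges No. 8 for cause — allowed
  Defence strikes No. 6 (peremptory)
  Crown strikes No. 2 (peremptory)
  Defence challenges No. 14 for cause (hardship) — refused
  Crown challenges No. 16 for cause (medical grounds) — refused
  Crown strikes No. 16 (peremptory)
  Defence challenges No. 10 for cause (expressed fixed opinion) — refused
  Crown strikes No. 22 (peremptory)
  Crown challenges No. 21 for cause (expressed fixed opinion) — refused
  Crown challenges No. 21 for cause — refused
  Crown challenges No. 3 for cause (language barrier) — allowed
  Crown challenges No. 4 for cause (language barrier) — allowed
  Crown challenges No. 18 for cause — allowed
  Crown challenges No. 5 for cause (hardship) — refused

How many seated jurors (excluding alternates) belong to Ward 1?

1

Removed: #2, #3, #4, #6, #8, #11, #16, #18, #22.
Seated jurors 1–6: #1, #5, #7, #9, #10, #12 (alternates #13 not counted).
Of those, in Ward 1: #12 → 1.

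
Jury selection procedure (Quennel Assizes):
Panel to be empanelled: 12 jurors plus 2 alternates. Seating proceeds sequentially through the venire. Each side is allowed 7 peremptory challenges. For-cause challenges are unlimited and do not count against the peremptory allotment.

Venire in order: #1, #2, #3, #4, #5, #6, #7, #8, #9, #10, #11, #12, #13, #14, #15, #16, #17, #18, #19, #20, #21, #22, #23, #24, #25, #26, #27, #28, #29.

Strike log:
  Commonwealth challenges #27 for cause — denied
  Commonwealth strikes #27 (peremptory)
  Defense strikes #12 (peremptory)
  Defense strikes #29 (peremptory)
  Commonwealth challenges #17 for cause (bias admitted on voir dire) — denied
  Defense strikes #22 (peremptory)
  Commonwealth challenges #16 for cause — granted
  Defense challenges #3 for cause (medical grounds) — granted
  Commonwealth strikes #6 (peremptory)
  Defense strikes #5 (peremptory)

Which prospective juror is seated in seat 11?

15

Removed: #3, #5, #6, #12, #16, #22, #27, #29. (#17 stays — for-cause denied.)
Seating in order: seats 1–12 → #1, #2, #4, #7, #8, #9, #10, #11, #13, #14, #15, #17; alternates → #18, #19.
So seat 11 is #15.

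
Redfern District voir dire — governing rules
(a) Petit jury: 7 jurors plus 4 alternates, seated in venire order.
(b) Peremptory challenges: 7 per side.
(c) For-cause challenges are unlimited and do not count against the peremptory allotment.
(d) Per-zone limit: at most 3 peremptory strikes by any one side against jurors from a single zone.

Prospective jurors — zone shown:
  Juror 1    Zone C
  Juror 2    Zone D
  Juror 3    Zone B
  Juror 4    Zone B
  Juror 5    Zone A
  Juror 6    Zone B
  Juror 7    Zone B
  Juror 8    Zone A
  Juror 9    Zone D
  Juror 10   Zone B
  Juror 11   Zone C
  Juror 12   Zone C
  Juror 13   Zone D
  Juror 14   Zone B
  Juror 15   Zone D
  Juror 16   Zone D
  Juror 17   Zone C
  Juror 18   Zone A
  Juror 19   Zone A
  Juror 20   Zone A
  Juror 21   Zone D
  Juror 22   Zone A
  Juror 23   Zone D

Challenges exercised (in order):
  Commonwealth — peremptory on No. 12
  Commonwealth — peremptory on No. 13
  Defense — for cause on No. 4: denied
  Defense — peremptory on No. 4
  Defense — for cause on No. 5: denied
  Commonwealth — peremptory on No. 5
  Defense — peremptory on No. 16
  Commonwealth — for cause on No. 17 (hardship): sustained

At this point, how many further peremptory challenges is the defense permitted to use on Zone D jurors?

Defense peremptories so far: #4, #16 — 2 of 7 used, 5 left overall.
Against Zone D: #16 — 1 used; per-zone cap 3 leaves 2.
Binding limit: min(5, 2) = 2.

2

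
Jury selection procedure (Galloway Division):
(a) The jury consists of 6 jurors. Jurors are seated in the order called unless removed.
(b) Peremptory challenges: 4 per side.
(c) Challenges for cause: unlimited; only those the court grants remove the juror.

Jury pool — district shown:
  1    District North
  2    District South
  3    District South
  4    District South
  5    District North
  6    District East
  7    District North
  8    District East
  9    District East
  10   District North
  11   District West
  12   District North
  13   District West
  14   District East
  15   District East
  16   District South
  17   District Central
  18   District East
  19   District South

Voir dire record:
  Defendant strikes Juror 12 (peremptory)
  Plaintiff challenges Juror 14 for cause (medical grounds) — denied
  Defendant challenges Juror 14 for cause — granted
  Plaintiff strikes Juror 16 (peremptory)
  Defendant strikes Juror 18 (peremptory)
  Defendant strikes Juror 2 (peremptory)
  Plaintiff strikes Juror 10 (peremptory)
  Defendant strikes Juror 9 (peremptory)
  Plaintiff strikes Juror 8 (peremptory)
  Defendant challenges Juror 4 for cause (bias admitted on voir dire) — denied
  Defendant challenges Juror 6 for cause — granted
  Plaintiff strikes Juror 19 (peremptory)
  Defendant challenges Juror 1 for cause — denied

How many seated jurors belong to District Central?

0

Removed: #2, #6, #8, #9, #10, #12, #14, #16, #18, #19.
Seated jurors 1–6: #1, #3, #4, #5, #7, #11.
None of those are in District Central → 0.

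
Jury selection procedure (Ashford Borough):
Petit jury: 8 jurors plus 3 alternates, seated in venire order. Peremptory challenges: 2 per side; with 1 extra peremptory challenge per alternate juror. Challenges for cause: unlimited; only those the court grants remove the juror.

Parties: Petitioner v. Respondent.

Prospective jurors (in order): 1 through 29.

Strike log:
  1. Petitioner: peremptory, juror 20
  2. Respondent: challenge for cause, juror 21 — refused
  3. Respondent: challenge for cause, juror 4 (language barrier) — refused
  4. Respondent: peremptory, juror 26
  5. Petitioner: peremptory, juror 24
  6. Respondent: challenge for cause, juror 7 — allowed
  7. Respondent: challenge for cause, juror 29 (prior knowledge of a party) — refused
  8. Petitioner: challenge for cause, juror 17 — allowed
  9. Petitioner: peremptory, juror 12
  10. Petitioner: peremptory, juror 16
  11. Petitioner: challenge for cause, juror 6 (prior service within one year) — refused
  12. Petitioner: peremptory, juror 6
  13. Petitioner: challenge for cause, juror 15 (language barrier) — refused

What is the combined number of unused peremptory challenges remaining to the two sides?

4

Petitioner allotment: 2 base + 1 × 3 alternates = 5. Respondent allotment: 2 base + 1 × 3 alternates = 5.
Petitioner peremptories used: #20, #24, #12, #16, #6 — 5 (for-cause on #17, #6, #15 don't count).
Respondent peremptories used: #26 — 1 (for-cause on #21, #4, #7, #29 don't count).
Remaining: (5 − 5) + (5 − 1) = 4.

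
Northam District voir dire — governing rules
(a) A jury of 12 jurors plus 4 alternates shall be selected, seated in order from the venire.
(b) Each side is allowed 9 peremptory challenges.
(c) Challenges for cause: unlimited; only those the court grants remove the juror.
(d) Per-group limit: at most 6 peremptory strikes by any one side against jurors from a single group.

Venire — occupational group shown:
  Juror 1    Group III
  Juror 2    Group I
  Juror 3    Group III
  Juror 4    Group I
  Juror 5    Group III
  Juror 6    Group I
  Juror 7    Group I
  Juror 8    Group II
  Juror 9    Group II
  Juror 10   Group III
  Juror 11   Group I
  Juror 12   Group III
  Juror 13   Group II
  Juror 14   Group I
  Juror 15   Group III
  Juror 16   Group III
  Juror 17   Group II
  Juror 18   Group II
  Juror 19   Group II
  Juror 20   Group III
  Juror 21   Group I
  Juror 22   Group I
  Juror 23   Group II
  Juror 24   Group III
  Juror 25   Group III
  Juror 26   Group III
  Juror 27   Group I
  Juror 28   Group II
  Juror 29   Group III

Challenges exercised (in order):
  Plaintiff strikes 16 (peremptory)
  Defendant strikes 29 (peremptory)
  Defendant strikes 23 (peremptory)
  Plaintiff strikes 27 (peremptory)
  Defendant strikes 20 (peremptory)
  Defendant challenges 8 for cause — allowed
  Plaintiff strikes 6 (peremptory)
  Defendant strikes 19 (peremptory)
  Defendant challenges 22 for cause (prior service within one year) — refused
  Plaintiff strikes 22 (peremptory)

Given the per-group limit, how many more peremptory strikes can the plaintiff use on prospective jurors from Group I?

3

Plaintiff peremptories so far: #16, #27, #6, #22 — 4 of 9 used, 5 left overall.
Against Group I: #27, #6, #22 — 3 used; per-group cap 6 leaves 3.
Binding limit: min(5, 3) = 3.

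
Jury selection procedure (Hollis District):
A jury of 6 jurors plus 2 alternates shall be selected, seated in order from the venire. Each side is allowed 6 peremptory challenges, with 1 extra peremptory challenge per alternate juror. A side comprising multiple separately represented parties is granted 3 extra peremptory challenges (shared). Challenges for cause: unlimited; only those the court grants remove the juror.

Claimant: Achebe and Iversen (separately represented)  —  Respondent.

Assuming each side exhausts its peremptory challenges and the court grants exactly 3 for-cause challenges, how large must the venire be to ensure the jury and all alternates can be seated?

30

Seats to fill: 6 + 2 alternates = 8.
Peremptories — Claimant: 6 + 1×2 + 3 = 11; Respondent: 6 + 1×2 = 8; total 19.
For-cause removals: 3.
Minimum venire: 8 + 19 + 3 = 30.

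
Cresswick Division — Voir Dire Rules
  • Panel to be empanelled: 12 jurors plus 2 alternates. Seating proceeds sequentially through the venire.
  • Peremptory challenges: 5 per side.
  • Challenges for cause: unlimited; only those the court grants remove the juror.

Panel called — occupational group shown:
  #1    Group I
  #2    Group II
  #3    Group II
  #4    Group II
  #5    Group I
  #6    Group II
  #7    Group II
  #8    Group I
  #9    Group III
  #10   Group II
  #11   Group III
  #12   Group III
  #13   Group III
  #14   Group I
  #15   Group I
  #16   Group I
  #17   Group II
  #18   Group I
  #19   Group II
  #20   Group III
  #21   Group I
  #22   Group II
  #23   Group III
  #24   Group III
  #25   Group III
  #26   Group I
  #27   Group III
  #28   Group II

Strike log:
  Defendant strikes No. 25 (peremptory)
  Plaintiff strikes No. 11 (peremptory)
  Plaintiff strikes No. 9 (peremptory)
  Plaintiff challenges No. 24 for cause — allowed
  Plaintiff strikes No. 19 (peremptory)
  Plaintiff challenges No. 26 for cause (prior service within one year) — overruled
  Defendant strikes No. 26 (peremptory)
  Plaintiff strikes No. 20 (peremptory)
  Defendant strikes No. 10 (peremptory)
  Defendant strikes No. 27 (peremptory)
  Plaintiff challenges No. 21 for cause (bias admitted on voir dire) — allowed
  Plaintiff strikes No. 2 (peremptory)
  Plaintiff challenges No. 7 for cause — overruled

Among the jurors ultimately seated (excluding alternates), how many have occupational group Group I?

6

Removed: #2, #9, #10, #11, #19, #20, #21, #24, #25, #26, #27.
Seated jurors 1–12: #1, #3, #4, #5, #6, #7, #8, #12, #13, #14, #15, #16 (alternates #17, #18 not counted).
Of those, in Group I: #1, #5, #8, #14, #15, #16 → 6.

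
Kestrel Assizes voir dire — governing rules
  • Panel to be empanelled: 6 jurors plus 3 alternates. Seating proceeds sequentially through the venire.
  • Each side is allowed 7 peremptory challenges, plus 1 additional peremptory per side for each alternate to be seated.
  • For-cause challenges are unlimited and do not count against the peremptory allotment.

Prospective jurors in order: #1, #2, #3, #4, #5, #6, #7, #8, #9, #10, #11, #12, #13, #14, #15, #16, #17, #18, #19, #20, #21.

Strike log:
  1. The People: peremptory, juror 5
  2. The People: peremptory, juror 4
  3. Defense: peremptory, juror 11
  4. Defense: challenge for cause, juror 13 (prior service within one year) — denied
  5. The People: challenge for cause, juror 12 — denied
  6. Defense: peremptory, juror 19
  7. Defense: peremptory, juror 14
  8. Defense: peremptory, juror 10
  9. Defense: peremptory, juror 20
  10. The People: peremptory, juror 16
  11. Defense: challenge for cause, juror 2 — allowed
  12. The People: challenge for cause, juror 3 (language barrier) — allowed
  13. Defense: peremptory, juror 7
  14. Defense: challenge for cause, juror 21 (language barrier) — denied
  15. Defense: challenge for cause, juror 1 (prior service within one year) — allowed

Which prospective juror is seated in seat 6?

Removed: #1, #2, #3, #4, #5, #7, #10, #11, #14, #16, #19, #20. (#12, #13, #21 stay — for-cause denied.)
Filling seats in venire order through position 6: #6, #8, #9, #12, #13, #15.
So seat 6 is #15.

15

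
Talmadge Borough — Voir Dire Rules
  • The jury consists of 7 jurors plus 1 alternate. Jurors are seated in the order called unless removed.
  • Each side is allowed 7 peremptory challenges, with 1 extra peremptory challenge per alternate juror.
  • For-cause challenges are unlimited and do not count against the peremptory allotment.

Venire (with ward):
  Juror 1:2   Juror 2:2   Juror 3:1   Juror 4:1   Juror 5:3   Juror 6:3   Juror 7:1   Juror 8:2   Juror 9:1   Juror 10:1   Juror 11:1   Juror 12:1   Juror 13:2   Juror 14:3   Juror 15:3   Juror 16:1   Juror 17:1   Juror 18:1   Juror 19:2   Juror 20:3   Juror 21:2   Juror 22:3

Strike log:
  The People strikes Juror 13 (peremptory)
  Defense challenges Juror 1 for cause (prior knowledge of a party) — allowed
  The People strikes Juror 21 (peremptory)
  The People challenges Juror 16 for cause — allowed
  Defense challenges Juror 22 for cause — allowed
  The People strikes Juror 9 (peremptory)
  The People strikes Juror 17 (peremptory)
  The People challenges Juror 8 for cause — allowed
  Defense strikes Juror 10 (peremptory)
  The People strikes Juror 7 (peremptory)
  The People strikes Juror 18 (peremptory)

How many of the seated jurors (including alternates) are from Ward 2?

Removed: #1, #7, #8, #9, #10, #13, #16, #17, #18, #21, #22.
Seated (8 incl. alternates): #2, #3, #4, #5, #6, #11, #12, #14.
Of those, in Ward 2: #2 → 1.

1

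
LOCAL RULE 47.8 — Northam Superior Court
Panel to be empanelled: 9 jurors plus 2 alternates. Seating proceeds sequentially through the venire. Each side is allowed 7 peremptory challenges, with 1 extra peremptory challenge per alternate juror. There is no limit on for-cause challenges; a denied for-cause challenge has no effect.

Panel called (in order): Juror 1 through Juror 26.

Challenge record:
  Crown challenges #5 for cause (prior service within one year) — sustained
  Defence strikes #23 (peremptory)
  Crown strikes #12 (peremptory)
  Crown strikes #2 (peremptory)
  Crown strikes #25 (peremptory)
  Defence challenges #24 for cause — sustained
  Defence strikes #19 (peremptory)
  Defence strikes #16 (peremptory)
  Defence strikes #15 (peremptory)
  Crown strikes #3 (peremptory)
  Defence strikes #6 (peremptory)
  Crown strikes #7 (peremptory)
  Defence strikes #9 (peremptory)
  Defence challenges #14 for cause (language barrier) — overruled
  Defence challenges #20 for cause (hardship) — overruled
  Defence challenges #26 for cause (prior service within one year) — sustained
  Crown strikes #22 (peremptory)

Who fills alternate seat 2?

Removed: #2, #3, #5, #6, #7, #9, #12, #15, #16, #19, #22, #23, #24, #25, #26. (#14, #20 stay — for-cause denied.)
Seating in order: seats 1–9 → #1, #4, #8, #10, #11, #13, #14, #17, #18; alternates → #20, #21.
So alternate 2 is #21.

21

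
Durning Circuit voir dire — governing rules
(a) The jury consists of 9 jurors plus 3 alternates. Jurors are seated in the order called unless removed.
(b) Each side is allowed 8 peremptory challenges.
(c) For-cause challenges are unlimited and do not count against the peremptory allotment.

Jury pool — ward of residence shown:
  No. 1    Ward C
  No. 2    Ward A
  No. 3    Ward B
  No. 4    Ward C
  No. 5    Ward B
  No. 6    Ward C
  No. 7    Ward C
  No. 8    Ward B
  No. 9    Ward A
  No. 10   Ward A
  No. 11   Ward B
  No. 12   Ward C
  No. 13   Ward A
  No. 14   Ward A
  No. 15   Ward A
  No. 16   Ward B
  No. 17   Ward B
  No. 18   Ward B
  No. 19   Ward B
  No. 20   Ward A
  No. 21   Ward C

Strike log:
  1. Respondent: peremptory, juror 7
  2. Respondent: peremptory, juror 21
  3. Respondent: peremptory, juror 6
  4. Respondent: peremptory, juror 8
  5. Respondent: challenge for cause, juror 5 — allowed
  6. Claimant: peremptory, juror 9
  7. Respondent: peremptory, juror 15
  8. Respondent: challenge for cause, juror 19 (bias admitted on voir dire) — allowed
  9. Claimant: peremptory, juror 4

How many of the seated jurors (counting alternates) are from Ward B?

Removed: #4, #5, #6, #7, #8, #9, #15, #19, #21.
Seated (12 incl. alternates): #1, #2, #3, #10, #11, #12, #13, #14, #16, #17, #18, #20.
Of those, in Ward B: #3, #11, #16, #17, #18 → 5.

5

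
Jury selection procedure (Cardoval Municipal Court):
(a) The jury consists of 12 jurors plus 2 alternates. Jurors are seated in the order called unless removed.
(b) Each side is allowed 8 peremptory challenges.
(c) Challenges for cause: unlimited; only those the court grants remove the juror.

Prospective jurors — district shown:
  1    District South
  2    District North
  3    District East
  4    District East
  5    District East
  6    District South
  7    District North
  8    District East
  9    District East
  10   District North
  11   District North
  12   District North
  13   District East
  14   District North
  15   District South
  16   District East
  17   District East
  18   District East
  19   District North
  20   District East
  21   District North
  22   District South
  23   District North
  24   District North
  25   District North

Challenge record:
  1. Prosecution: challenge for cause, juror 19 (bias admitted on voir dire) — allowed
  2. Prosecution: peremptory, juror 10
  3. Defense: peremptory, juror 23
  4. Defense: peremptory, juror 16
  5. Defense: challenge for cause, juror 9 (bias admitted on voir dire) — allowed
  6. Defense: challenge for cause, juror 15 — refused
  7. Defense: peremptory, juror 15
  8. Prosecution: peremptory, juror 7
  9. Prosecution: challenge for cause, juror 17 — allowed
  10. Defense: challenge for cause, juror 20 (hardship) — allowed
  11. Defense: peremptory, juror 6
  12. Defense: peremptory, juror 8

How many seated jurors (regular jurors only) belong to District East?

Removed: #6, #7, #8, #9, #10, #15, #16, #17, #19, #20, #23.
Seated jurors 1–12: #1, #2, #3, #4, #5, #11, #12, #13, #14, #18, #21, #22 (alternates #24, #25 not counted).
Of those, in District East: #3, #4, #5, #13, #18 → 5.

5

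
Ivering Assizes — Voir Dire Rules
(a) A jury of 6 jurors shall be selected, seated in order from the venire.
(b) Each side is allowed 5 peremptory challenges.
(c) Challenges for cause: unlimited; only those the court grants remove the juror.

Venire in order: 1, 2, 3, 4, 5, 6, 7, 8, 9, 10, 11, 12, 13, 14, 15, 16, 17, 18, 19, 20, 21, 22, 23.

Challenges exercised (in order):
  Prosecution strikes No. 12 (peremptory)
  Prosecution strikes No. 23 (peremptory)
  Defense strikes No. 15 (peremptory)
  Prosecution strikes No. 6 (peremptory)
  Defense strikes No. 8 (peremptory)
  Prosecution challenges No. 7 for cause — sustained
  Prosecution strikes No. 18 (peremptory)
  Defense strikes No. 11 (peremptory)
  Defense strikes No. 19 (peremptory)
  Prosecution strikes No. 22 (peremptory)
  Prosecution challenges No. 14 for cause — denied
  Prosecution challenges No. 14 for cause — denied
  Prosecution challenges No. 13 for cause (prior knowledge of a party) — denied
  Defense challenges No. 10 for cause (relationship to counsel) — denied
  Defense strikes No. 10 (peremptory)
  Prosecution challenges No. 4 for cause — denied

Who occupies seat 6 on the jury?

9

Removed: #6, #7, #8, #10, #11, #12, #15, #18, #19, #22, #23. (#4, #13, #14 stay — for-cause denied.)
Filling seats in venire order through position 6: #1, #2, #3, #4, #5, #9.
So seat 6 is #9.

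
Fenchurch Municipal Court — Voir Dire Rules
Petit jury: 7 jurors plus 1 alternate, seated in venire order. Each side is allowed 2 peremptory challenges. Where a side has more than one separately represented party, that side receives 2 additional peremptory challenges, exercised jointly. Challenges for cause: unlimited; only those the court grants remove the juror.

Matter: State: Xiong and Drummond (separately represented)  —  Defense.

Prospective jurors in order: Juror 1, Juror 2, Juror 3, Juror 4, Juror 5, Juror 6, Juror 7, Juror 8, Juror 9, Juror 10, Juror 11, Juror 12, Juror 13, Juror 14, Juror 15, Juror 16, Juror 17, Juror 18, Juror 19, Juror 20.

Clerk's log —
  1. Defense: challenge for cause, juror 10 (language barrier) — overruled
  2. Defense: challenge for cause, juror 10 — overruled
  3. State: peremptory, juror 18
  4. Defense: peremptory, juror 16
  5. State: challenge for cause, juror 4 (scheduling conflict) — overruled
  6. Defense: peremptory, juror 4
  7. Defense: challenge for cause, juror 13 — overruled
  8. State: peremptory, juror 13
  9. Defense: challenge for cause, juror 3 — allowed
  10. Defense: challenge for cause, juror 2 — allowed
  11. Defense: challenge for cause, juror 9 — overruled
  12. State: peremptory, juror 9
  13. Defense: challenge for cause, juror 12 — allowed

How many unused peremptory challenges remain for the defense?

Defense allotment: 2.
Defense peremptories used: #16, #4 — 2 (for-cause on #10, #10, #13, #3, #2, #9, #12 don't count).
Remaining: 2 − 2 = 0.

0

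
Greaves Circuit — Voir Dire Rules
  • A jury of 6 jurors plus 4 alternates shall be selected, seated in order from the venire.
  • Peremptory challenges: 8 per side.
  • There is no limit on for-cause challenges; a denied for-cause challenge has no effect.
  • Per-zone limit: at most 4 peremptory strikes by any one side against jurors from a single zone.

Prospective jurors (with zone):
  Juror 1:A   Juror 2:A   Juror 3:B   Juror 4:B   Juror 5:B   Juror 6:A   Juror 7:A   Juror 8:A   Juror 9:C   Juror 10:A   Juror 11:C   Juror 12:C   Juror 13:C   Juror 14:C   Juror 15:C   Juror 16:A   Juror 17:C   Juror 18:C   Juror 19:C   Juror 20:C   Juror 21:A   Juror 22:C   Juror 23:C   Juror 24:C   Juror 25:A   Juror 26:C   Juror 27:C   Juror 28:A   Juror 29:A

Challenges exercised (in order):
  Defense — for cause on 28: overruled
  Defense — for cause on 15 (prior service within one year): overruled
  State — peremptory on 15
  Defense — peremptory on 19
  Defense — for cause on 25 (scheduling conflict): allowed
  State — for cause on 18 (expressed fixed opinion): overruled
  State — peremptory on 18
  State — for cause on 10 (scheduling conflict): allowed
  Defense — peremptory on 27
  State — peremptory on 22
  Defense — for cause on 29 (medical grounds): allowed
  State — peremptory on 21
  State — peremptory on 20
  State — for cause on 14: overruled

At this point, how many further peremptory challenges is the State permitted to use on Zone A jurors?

State peremptories so far: #15, #18, #22, #21, #20 — 5 of 8 used, 3 left overall.
Against Zone A: #21 — 1 used; per-zone cap 4 leaves 3.
Binding limit: min(3, 3) = 3.

3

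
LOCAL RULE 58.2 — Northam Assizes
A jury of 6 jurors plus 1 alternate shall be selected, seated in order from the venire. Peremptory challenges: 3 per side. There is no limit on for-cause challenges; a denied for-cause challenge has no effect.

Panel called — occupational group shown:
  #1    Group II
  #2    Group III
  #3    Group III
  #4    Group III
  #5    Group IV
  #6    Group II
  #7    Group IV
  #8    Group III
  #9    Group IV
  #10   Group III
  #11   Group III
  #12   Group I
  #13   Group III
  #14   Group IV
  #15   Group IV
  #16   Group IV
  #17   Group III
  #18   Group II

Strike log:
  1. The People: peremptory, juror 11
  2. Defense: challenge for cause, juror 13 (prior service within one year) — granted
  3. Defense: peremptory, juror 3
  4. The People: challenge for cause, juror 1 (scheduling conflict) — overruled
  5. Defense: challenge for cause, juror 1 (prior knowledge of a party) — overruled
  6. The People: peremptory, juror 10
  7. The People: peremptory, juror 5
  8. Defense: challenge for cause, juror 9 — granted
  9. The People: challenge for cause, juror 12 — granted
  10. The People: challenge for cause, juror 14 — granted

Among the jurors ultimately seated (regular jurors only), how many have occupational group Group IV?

1

Removed: #3, #5, #9, #10, #11, #12, #13, #14.
Seated jurors 1–6: #1, #2, #4, #6, #7, #8 (alternates #15 not counted).
Of those, in Group IV: #7 → 1.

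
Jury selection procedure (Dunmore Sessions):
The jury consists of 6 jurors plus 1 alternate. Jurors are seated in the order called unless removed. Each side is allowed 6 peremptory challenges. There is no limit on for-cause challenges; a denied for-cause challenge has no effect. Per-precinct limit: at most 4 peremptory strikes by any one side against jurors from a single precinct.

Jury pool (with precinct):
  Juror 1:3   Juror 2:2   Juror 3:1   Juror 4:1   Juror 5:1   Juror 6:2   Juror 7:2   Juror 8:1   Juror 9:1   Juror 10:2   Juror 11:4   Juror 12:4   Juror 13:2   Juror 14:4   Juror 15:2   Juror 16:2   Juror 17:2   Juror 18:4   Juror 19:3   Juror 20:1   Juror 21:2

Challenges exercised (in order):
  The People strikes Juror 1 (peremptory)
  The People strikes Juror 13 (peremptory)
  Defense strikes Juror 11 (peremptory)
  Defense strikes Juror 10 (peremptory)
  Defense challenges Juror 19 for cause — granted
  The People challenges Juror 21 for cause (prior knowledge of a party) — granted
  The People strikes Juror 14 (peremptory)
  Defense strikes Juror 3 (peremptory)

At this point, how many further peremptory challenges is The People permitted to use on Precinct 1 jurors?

3

The People peremptories so far: #1, #13, #14 — 3 of 6 used, 3 left overall.
Against Precinct 1: none yet — per-precinct cap 4 leaves 4.
Binding limit: min(3, 4) = 3.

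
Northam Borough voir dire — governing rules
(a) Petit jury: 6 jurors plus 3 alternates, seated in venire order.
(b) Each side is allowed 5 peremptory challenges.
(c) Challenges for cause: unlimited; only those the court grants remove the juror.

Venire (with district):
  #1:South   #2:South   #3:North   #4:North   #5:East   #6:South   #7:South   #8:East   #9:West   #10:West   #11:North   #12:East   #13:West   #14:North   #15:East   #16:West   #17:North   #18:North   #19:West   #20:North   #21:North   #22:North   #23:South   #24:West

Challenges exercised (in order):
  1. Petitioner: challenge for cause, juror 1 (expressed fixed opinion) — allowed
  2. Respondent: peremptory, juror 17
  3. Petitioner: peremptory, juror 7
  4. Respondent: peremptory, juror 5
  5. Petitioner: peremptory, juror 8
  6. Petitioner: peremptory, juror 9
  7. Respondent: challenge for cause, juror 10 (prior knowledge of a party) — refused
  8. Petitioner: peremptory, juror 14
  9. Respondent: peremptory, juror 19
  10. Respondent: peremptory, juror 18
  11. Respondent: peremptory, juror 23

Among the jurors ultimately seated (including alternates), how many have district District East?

2

Removed: #1, #5, #7, #8, #9, #14, #17, #18, #19, #23.
Seated (9 incl. alternates): #2, #3, #4, #6, #10, #11, #12, #13, #15.
Of those, in District East: #12, #15 → 2.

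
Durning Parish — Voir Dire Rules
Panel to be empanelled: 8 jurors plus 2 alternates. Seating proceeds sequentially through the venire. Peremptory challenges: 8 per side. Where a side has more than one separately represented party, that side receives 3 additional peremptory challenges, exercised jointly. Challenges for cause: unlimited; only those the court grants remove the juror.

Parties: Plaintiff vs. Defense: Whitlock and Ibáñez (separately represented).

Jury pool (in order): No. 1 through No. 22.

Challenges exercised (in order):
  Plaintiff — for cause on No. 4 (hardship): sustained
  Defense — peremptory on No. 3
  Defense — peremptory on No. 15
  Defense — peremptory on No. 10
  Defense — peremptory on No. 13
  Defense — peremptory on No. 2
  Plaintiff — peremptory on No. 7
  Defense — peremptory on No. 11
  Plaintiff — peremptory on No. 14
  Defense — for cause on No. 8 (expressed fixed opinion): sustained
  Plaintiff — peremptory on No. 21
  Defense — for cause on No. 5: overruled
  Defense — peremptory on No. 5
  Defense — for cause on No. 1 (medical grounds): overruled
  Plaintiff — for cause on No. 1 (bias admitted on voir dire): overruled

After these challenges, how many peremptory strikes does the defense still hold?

4

Defense allotment: 8 base + 3 multi-party = 11.
Defense peremptories used: #3, #15, #10, #13, #2, #11, #5 — 7 (for-cause on #8, #5, #1 don't count).
Remaining: 11 − 7 = 4.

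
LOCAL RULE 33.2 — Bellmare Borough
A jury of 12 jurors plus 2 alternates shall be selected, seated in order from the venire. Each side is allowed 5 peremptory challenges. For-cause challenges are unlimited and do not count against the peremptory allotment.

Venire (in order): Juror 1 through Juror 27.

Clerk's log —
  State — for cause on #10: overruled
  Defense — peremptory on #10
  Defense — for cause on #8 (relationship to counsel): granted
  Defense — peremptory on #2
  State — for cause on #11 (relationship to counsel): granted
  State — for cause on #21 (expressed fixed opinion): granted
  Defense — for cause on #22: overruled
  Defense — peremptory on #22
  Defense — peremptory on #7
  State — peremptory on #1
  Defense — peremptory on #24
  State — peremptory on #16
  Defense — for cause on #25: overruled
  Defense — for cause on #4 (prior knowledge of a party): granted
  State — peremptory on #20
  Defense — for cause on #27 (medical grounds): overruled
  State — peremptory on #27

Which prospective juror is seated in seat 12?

23

Removed: #1, #2, #4, #7, #8, #10, #11, #16, #20, #21, #22, #24, #27. (#25 stays — for-cause denied.)
Filling seats in venire order through position 12: #3, #5, #6, #9, #12, #13, #14, #15, #17, #18, #19, #23.
So seat 12 is #23.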